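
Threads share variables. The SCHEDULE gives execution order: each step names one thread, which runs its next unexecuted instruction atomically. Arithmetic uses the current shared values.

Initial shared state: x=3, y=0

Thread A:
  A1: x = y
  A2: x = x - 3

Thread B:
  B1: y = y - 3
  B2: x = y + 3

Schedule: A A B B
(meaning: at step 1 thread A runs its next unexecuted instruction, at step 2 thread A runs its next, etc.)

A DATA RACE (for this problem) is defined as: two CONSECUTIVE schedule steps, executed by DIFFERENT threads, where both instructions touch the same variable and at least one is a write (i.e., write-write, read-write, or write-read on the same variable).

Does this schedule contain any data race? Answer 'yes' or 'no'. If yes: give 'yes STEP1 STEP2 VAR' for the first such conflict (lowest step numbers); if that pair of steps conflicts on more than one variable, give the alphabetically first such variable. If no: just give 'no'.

Steps 1,2: same thread (A). No race.
Steps 2,3: A(r=x,w=x) vs B(r=y,w=y). No conflict.
Steps 3,4: same thread (B). No race.

Answer: no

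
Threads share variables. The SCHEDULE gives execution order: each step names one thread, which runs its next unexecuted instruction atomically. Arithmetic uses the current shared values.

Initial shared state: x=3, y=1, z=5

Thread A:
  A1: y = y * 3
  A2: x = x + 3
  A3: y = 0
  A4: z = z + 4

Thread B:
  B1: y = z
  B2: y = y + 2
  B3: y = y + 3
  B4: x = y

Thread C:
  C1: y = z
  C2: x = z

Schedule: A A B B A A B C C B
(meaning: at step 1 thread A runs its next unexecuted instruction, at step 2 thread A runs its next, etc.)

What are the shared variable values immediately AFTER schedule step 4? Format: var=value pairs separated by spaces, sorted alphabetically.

Step 1: thread A executes A1 (y = y * 3). Shared: x=3 y=3 z=5. PCs: A@1 B@0 C@0
Step 2: thread A executes A2 (x = x + 3). Shared: x=6 y=3 z=5. PCs: A@2 B@0 C@0
Step 3: thread B executes B1 (y = z). Shared: x=6 y=5 z=5. PCs: A@2 B@1 C@0
Step 4: thread B executes B2 (y = y + 2). Shared: x=6 y=7 z=5. PCs: A@2 B@2 C@0

Answer: x=6 y=7 z=5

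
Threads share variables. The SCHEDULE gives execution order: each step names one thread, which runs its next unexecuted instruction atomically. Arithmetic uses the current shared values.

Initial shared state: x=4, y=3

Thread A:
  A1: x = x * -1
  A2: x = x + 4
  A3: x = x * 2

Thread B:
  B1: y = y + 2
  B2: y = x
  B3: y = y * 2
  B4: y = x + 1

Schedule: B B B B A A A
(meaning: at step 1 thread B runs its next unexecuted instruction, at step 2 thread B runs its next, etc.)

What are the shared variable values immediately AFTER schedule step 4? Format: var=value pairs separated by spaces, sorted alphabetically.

Step 1: thread B executes B1 (y = y + 2). Shared: x=4 y=5. PCs: A@0 B@1
Step 2: thread B executes B2 (y = x). Shared: x=4 y=4. PCs: A@0 B@2
Step 3: thread B executes B3 (y = y * 2). Shared: x=4 y=8. PCs: A@0 B@3
Step 4: thread B executes B4 (y = x + 1). Shared: x=4 y=5. PCs: A@0 B@4

Answer: x=4 y=5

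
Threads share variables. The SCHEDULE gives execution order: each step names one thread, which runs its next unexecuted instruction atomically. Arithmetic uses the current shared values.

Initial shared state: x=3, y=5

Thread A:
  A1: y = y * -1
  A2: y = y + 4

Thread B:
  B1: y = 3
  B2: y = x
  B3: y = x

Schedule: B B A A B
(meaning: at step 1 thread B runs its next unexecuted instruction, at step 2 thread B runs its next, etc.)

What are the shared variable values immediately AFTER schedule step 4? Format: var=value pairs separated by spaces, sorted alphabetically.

Answer: x=3 y=1

Derivation:
Step 1: thread B executes B1 (y = 3). Shared: x=3 y=3. PCs: A@0 B@1
Step 2: thread B executes B2 (y = x). Shared: x=3 y=3. PCs: A@0 B@2
Step 3: thread A executes A1 (y = y * -1). Shared: x=3 y=-3. PCs: A@1 B@2
Step 4: thread A executes A2 (y = y + 4). Shared: x=3 y=1. PCs: A@2 B@2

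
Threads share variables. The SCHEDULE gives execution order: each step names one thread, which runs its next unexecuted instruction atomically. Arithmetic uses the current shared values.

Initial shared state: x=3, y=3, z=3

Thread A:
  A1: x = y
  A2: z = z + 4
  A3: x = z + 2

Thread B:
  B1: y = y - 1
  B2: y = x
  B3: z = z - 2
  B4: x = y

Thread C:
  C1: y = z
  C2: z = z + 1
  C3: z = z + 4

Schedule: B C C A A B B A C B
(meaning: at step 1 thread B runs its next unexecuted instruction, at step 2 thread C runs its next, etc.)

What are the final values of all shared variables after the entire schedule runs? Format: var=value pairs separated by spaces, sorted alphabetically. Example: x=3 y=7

Step 1: thread B executes B1 (y = y - 1). Shared: x=3 y=2 z=3. PCs: A@0 B@1 C@0
Step 2: thread C executes C1 (y = z). Shared: x=3 y=3 z=3. PCs: A@0 B@1 C@1
Step 3: thread C executes C2 (z = z + 1). Shared: x=3 y=3 z=4. PCs: A@0 B@1 C@2
Step 4: thread A executes A1 (x = y). Shared: x=3 y=3 z=4. PCs: A@1 B@1 C@2
Step 5: thread A executes A2 (z = z + 4). Shared: x=3 y=3 z=8. PCs: A@2 B@1 C@2
Step 6: thread B executes B2 (y = x). Shared: x=3 y=3 z=8. PCs: A@2 B@2 C@2
Step 7: thread B executes B3 (z = z - 2). Shared: x=3 y=3 z=6. PCs: A@2 B@3 C@2
Step 8: thread A executes A3 (x = z + 2). Shared: x=8 y=3 z=6. PCs: A@3 B@3 C@2
Step 9: thread C executes C3 (z = z + 4). Shared: x=8 y=3 z=10. PCs: A@3 B@3 C@3
Step 10: thread B executes B4 (x = y). Shared: x=3 y=3 z=10. PCs: A@3 B@4 C@3

Answer: x=3 y=3 z=10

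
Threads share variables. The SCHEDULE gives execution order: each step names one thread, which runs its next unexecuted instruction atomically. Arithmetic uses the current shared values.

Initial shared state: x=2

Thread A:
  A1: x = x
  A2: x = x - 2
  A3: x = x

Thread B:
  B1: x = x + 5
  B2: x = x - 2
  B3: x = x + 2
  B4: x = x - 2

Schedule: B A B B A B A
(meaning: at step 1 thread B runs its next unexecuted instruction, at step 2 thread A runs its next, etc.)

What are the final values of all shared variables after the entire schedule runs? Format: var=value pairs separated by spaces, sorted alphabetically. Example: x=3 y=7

Step 1: thread B executes B1 (x = x + 5). Shared: x=7. PCs: A@0 B@1
Step 2: thread A executes A1 (x = x). Shared: x=7. PCs: A@1 B@1
Step 3: thread B executes B2 (x = x - 2). Shared: x=5. PCs: A@1 B@2
Step 4: thread B executes B3 (x = x + 2). Shared: x=7. PCs: A@1 B@3
Step 5: thread A executes A2 (x = x - 2). Shared: x=5. PCs: A@2 B@3
Step 6: thread B executes B4 (x = x - 2). Shared: x=3. PCs: A@2 B@4
Step 7: thread A executes A3 (x = x). Shared: x=3. PCs: A@3 B@4

Answer: x=3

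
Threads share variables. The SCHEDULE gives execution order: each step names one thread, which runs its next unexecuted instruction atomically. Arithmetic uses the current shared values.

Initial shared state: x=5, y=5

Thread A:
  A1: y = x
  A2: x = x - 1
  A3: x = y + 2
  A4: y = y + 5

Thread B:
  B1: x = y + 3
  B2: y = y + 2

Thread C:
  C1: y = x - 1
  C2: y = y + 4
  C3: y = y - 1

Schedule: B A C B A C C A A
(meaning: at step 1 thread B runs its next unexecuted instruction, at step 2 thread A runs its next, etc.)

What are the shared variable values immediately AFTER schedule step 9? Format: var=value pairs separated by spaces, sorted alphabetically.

Step 1: thread B executes B1 (x = y + 3). Shared: x=8 y=5. PCs: A@0 B@1 C@0
Step 2: thread A executes A1 (y = x). Shared: x=8 y=8. PCs: A@1 B@1 C@0
Step 3: thread C executes C1 (y = x - 1). Shared: x=8 y=7. PCs: A@1 B@1 C@1
Step 4: thread B executes B2 (y = y + 2). Shared: x=8 y=9. PCs: A@1 B@2 C@1
Step 5: thread A executes A2 (x = x - 1). Shared: x=7 y=9. PCs: A@2 B@2 C@1
Step 6: thread C executes C2 (y = y + 4). Shared: x=7 y=13. PCs: A@2 B@2 C@2
Step 7: thread C executes C3 (y = y - 1). Shared: x=7 y=12. PCs: A@2 B@2 C@3
Step 8: thread A executes A3 (x = y + 2). Shared: x=14 y=12. PCs: A@3 B@2 C@3
Step 9: thread A executes A4 (y = y + 5). Shared: x=14 y=17. PCs: A@4 B@2 C@3

Answer: x=14 y=17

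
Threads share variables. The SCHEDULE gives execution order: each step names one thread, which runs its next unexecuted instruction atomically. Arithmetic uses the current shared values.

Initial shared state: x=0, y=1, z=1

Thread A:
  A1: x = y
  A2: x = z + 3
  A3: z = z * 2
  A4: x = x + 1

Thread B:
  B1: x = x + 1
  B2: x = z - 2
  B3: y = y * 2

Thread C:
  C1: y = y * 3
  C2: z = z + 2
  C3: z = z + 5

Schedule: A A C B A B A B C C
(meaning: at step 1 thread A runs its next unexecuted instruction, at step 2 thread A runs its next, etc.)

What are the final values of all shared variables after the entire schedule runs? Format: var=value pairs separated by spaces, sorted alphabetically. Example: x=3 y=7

Step 1: thread A executes A1 (x = y). Shared: x=1 y=1 z=1. PCs: A@1 B@0 C@0
Step 2: thread A executes A2 (x = z + 3). Shared: x=4 y=1 z=1. PCs: A@2 B@0 C@0
Step 3: thread C executes C1 (y = y * 3). Shared: x=4 y=3 z=1. PCs: A@2 B@0 C@1
Step 4: thread B executes B1 (x = x + 1). Shared: x=5 y=3 z=1. PCs: A@2 B@1 C@1
Step 5: thread A executes A3 (z = z * 2). Shared: x=5 y=3 z=2. PCs: A@3 B@1 C@1
Step 6: thread B executes B2 (x = z - 2). Shared: x=0 y=3 z=2. PCs: A@3 B@2 C@1
Step 7: thread A executes A4 (x = x + 1). Shared: x=1 y=3 z=2. PCs: A@4 B@2 C@1
Step 8: thread B executes B3 (y = y * 2). Shared: x=1 y=6 z=2. PCs: A@4 B@3 C@1
Step 9: thread C executes C2 (z = z + 2). Shared: x=1 y=6 z=4. PCs: A@4 B@3 C@2
Step 10: thread C executes C3 (z = z + 5). Shared: x=1 y=6 z=9. PCs: A@4 B@3 C@3

Answer: x=1 y=6 z=9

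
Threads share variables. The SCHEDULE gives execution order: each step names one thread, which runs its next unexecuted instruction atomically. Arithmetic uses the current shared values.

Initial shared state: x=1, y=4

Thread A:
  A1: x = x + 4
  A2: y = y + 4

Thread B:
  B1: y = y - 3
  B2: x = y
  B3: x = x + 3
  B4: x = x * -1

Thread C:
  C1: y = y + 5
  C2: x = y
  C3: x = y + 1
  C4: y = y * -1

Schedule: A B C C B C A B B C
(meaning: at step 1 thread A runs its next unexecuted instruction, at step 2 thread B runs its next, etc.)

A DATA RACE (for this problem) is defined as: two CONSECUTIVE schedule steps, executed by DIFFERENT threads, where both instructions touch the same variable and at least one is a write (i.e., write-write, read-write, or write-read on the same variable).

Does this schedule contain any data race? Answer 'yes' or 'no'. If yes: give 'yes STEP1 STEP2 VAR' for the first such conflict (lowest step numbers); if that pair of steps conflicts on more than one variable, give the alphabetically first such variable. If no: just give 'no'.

Steps 1,2: A(r=x,w=x) vs B(r=y,w=y). No conflict.
Steps 2,3: B(y = y - 3) vs C(y = y + 5). RACE on y (W-W).
Steps 3,4: same thread (C). No race.
Steps 4,5: C(x = y) vs B(x = y). RACE on x (W-W).
Steps 5,6: B(x = y) vs C(x = y + 1). RACE on x (W-W).
Steps 6,7: C(x = y + 1) vs A(y = y + 4). RACE on y (R-W).
Steps 7,8: A(r=y,w=y) vs B(r=x,w=x). No conflict.
Steps 8,9: same thread (B). No race.
Steps 9,10: B(r=x,w=x) vs C(r=y,w=y). No conflict.
First conflict at steps 2,3.

Answer: yes 2 3 y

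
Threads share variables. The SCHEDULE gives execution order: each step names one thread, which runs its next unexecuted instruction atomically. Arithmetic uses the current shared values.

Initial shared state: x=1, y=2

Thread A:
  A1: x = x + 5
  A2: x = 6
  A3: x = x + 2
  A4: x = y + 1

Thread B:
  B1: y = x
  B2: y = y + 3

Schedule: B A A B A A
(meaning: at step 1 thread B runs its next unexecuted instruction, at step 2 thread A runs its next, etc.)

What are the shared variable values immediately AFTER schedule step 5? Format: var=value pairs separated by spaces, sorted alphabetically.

Answer: x=8 y=4

Derivation:
Step 1: thread B executes B1 (y = x). Shared: x=1 y=1. PCs: A@0 B@1
Step 2: thread A executes A1 (x = x + 5). Shared: x=6 y=1. PCs: A@1 B@1
Step 3: thread A executes A2 (x = 6). Shared: x=6 y=1. PCs: A@2 B@1
Step 4: thread B executes B2 (y = y + 3). Shared: x=6 y=4. PCs: A@2 B@2
Step 5: thread A executes A3 (x = x + 2). Shared: x=8 y=4. PCs: A@3 B@2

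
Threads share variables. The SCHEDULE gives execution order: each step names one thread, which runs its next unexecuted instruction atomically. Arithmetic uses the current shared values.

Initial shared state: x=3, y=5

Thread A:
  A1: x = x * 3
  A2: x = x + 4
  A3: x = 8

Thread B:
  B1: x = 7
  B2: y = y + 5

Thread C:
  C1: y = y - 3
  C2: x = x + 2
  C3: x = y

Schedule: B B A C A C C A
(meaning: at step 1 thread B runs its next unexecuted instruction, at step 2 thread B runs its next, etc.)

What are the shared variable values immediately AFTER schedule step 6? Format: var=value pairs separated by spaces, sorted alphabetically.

Answer: x=27 y=7

Derivation:
Step 1: thread B executes B1 (x = 7). Shared: x=7 y=5. PCs: A@0 B@1 C@0
Step 2: thread B executes B2 (y = y + 5). Shared: x=7 y=10. PCs: A@0 B@2 C@0
Step 3: thread A executes A1 (x = x * 3). Shared: x=21 y=10. PCs: A@1 B@2 C@0
Step 4: thread C executes C1 (y = y - 3). Shared: x=21 y=7. PCs: A@1 B@2 C@1
Step 5: thread A executes A2 (x = x + 4). Shared: x=25 y=7. PCs: A@2 B@2 C@1
Step 6: thread C executes C2 (x = x + 2). Shared: x=27 y=7. PCs: A@2 B@2 C@2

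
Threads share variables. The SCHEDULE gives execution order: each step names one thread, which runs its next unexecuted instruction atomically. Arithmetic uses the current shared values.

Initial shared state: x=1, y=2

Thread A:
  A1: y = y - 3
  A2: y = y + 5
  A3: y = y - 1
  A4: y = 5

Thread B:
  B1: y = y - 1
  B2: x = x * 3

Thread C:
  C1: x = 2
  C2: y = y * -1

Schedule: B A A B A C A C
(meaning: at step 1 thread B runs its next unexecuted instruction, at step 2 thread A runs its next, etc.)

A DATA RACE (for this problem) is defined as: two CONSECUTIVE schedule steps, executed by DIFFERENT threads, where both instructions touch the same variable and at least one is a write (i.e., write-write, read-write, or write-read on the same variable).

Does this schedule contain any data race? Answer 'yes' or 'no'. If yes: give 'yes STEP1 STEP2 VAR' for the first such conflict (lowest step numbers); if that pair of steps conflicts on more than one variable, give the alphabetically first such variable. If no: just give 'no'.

Answer: yes 1 2 y

Derivation:
Steps 1,2: B(y = y - 1) vs A(y = y - 3). RACE on y (W-W).
Steps 2,3: same thread (A). No race.
Steps 3,4: A(r=y,w=y) vs B(r=x,w=x). No conflict.
Steps 4,5: B(r=x,w=x) vs A(r=y,w=y). No conflict.
Steps 5,6: A(r=y,w=y) vs C(r=-,w=x). No conflict.
Steps 6,7: C(r=-,w=x) vs A(r=-,w=y). No conflict.
Steps 7,8: A(y = 5) vs C(y = y * -1). RACE on y (W-W).
First conflict at steps 1,2.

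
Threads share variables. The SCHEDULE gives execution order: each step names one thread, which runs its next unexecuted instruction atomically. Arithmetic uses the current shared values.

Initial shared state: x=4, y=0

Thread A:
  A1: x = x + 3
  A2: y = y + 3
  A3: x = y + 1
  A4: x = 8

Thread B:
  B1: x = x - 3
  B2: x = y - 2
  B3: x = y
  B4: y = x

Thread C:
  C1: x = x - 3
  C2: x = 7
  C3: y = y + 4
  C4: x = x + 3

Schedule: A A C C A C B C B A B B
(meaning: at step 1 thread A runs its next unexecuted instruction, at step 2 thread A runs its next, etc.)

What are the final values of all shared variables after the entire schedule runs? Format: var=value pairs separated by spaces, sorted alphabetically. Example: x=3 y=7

Step 1: thread A executes A1 (x = x + 3). Shared: x=7 y=0. PCs: A@1 B@0 C@0
Step 2: thread A executes A2 (y = y + 3). Shared: x=7 y=3. PCs: A@2 B@0 C@0
Step 3: thread C executes C1 (x = x - 3). Shared: x=4 y=3. PCs: A@2 B@0 C@1
Step 4: thread C executes C2 (x = 7). Shared: x=7 y=3. PCs: A@2 B@0 C@2
Step 5: thread A executes A3 (x = y + 1). Shared: x=4 y=3. PCs: A@3 B@0 C@2
Step 6: thread C executes C3 (y = y + 4). Shared: x=4 y=7. PCs: A@3 B@0 C@3
Step 7: thread B executes B1 (x = x - 3). Shared: x=1 y=7. PCs: A@3 B@1 C@3
Step 8: thread C executes C4 (x = x + 3). Shared: x=4 y=7. PCs: A@3 B@1 C@4
Step 9: thread B executes B2 (x = y - 2). Shared: x=5 y=7. PCs: A@3 B@2 C@4
Step 10: thread A executes A4 (x = 8). Shared: x=8 y=7. PCs: A@4 B@2 C@4
Step 11: thread B executes B3 (x = y). Shared: x=7 y=7. PCs: A@4 B@3 C@4
Step 12: thread B executes B4 (y = x). Shared: x=7 y=7. PCs: A@4 B@4 C@4

Answer: x=7 y=7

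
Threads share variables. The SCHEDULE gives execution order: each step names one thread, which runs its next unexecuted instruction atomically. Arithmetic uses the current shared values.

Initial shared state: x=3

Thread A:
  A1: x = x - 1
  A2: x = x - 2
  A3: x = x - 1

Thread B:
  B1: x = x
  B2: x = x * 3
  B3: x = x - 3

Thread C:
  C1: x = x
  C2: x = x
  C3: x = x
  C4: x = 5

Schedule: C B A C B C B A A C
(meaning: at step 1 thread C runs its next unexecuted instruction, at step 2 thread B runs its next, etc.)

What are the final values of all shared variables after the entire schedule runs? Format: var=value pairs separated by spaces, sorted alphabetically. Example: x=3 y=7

Step 1: thread C executes C1 (x = x). Shared: x=3. PCs: A@0 B@0 C@1
Step 2: thread B executes B1 (x = x). Shared: x=3. PCs: A@0 B@1 C@1
Step 3: thread A executes A1 (x = x - 1). Shared: x=2. PCs: A@1 B@1 C@1
Step 4: thread C executes C2 (x = x). Shared: x=2. PCs: A@1 B@1 C@2
Step 5: thread B executes B2 (x = x * 3). Shared: x=6. PCs: A@1 B@2 C@2
Step 6: thread C executes C3 (x = x). Shared: x=6. PCs: A@1 B@2 C@3
Step 7: thread B executes B3 (x = x - 3). Shared: x=3. PCs: A@1 B@3 C@3
Step 8: thread A executes A2 (x = x - 2). Shared: x=1. PCs: A@2 B@3 C@3
Step 9: thread A executes A3 (x = x - 1). Shared: x=0. PCs: A@3 B@3 C@3
Step 10: thread C executes C4 (x = 5). Shared: x=5. PCs: A@3 B@3 C@4

Answer: x=5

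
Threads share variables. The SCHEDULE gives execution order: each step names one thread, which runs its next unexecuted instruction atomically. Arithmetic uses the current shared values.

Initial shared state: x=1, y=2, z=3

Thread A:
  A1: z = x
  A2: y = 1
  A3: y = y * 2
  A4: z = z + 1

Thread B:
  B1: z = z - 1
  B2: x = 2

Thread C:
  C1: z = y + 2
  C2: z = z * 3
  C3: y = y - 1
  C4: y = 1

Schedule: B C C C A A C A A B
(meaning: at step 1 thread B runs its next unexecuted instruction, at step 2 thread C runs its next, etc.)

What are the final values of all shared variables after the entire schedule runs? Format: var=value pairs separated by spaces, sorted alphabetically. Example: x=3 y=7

Answer: x=2 y=2 z=2

Derivation:
Step 1: thread B executes B1 (z = z - 1). Shared: x=1 y=2 z=2. PCs: A@0 B@1 C@0
Step 2: thread C executes C1 (z = y + 2). Shared: x=1 y=2 z=4. PCs: A@0 B@1 C@1
Step 3: thread C executes C2 (z = z * 3). Shared: x=1 y=2 z=12. PCs: A@0 B@1 C@2
Step 4: thread C executes C3 (y = y - 1). Shared: x=1 y=1 z=12. PCs: A@0 B@1 C@3
Step 5: thread A executes A1 (z = x). Shared: x=1 y=1 z=1. PCs: A@1 B@1 C@3
Step 6: thread A executes A2 (y = 1). Shared: x=1 y=1 z=1. PCs: A@2 B@1 C@3
Step 7: thread C executes C4 (y = 1). Shared: x=1 y=1 z=1. PCs: A@2 B@1 C@4
Step 8: thread A executes A3 (y = y * 2). Shared: x=1 y=2 z=1. PCs: A@3 B@1 C@4
Step 9: thread A executes A4 (z = z + 1). Shared: x=1 y=2 z=2. PCs: A@4 B@1 C@4
Step 10: thread B executes B2 (x = 2). Shared: x=2 y=2 z=2. PCs: A@4 B@2 C@4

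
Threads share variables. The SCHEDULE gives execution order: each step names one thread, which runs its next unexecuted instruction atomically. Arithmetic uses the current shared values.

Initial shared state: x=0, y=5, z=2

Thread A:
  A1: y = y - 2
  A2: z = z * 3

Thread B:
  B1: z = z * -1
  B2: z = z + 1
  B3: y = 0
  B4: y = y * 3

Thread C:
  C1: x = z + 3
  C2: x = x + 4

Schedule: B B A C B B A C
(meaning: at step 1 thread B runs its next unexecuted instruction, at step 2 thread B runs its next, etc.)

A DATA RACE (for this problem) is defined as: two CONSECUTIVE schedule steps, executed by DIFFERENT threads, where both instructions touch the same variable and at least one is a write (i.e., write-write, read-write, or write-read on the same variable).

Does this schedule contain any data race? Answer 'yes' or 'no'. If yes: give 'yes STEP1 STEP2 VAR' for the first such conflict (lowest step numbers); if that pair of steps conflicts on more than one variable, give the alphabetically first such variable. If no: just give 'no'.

Steps 1,2: same thread (B). No race.
Steps 2,3: B(r=z,w=z) vs A(r=y,w=y). No conflict.
Steps 3,4: A(r=y,w=y) vs C(r=z,w=x). No conflict.
Steps 4,5: C(r=z,w=x) vs B(r=-,w=y). No conflict.
Steps 5,6: same thread (B). No race.
Steps 6,7: B(r=y,w=y) vs A(r=z,w=z). No conflict.
Steps 7,8: A(r=z,w=z) vs C(r=x,w=x). No conflict.

Answer: no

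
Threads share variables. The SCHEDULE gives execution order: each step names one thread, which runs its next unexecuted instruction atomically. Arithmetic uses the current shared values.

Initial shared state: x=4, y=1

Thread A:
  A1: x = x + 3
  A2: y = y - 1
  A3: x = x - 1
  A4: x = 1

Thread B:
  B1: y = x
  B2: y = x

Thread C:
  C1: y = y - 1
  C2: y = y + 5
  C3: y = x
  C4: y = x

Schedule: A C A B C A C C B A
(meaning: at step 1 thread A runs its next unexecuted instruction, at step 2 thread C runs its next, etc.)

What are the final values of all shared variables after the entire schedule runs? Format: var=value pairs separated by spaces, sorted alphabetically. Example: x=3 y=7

Step 1: thread A executes A1 (x = x + 3). Shared: x=7 y=1. PCs: A@1 B@0 C@0
Step 2: thread C executes C1 (y = y - 1). Shared: x=7 y=0. PCs: A@1 B@0 C@1
Step 3: thread A executes A2 (y = y - 1). Shared: x=7 y=-1. PCs: A@2 B@0 C@1
Step 4: thread B executes B1 (y = x). Shared: x=7 y=7. PCs: A@2 B@1 C@1
Step 5: thread C executes C2 (y = y + 5). Shared: x=7 y=12. PCs: A@2 B@1 C@2
Step 6: thread A executes A3 (x = x - 1). Shared: x=6 y=12. PCs: A@3 B@1 C@2
Step 7: thread C executes C3 (y = x). Shared: x=6 y=6. PCs: A@3 B@1 C@3
Step 8: thread C executes C4 (y = x). Shared: x=6 y=6. PCs: A@3 B@1 C@4
Step 9: thread B executes B2 (y = x). Shared: x=6 y=6. PCs: A@3 B@2 C@4
Step 10: thread A executes A4 (x = 1). Shared: x=1 y=6. PCs: A@4 B@2 C@4

Answer: x=1 y=6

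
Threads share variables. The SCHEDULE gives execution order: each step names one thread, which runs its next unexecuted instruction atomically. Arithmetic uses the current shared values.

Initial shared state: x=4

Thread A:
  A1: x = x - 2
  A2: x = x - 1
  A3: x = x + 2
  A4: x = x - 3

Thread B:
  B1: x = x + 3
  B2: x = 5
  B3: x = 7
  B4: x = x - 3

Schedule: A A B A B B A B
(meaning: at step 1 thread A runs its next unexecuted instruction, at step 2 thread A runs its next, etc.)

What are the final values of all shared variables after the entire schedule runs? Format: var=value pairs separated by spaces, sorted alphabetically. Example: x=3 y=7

Answer: x=1

Derivation:
Step 1: thread A executes A1 (x = x - 2). Shared: x=2. PCs: A@1 B@0
Step 2: thread A executes A2 (x = x - 1). Shared: x=1. PCs: A@2 B@0
Step 3: thread B executes B1 (x = x + 3). Shared: x=4. PCs: A@2 B@1
Step 4: thread A executes A3 (x = x + 2). Shared: x=6. PCs: A@3 B@1
Step 5: thread B executes B2 (x = 5). Shared: x=5. PCs: A@3 B@2
Step 6: thread B executes B3 (x = 7). Shared: x=7. PCs: A@3 B@3
Step 7: thread A executes A4 (x = x - 3). Shared: x=4. PCs: A@4 B@3
Step 8: thread B executes B4 (x = x - 3). Shared: x=1. PCs: A@4 B@4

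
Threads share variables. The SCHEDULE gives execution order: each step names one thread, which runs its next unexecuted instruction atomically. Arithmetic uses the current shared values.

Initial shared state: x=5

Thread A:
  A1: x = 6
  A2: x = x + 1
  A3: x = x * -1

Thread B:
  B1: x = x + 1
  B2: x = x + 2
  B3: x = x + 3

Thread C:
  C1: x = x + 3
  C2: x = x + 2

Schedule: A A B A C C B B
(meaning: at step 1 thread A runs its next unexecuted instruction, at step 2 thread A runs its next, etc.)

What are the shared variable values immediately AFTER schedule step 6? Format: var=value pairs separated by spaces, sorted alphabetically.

Step 1: thread A executes A1 (x = 6). Shared: x=6. PCs: A@1 B@0 C@0
Step 2: thread A executes A2 (x = x + 1). Shared: x=7. PCs: A@2 B@0 C@0
Step 3: thread B executes B1 (x = x + 1). Shared: x=8. PCs: A@2 B@1 C@0
Step 4: thread A executes A3 (x = x * -1). Shared: x=-8. PCs: A@3 B@1 C@0
Step 5: thread C executes C1 (x = x + 3). Shared: x=-5. PCs: A@3 B@1 C@1
Step 6: thread C executes C2 (x = x + 2). Shared: x=-3. PCs: A@3 B@1 C@2

Answer: x=-3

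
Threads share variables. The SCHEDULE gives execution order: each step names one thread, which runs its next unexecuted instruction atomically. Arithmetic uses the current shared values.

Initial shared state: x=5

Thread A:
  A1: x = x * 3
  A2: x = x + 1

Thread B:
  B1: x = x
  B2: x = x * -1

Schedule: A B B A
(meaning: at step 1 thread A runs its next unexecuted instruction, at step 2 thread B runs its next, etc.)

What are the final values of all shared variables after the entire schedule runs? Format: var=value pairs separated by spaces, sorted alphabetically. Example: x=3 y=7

Answer: x=-14

Derivation:
Step 1: thread A executes A1 (x = x * 3). Shared: x=15. PCs: A@1 B@0
Step 2: thread B executes B1 (x = x). Shared: x=15. PCs: A@1 B@1
Step 3: thread B executes B2 (x = x * -1). Shared: x=-15. PCs: A@1 B@2
Step 4: thread A executes A2 (x = x + 1). Shared: x=-14. PCs: A@2 B@2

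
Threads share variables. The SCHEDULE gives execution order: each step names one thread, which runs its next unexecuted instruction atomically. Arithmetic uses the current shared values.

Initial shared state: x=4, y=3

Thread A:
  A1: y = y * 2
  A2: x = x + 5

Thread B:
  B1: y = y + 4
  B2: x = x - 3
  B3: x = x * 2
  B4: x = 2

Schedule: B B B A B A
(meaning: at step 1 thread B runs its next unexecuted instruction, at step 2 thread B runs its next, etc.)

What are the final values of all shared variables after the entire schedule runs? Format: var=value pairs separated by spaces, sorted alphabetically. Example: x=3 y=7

Step 1: thread B executes B1 (y = y + 4). Shared: x=4 y=7. PCs: A@0 B@1
Step 2: thread B executes B2 (x = x - 3). Shared: x=1 y=7. PCs: A@0 B@2
Step 3: thread B executes B3 (x = x * 2). Shared: x=2 y=7. PCs: A@0 B@3
Step 4: thread A executes A1 (y = y * 2). Shared: x=2 y=14. PCs: A@1 B@3
Step 5: thread B executes B4 (x = 2). Shared: x=2 y=14. PCs: A@1 B@4
Step 6: thread A executes A2 (x = x + 5). Shared: x=7 y=14. PCs: A@2 B@4

Answer: x=7 y=14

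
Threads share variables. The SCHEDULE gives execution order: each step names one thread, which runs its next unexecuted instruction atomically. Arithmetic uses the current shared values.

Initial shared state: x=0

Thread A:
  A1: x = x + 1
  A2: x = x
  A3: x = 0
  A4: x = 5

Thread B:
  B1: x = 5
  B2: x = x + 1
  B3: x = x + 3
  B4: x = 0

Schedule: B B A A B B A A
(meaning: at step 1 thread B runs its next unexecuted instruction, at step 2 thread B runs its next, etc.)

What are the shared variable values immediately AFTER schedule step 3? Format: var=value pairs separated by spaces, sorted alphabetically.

Step 1: thread B executes B1 (x = 5). Shared: x=5. PCs: A@0 B@1
Step 2: thread B executes B2 (x = x + 1). Shared: x=6. PCs: A@0 B@2
Step 3: thread A executes A1 (x = x + 1). Shared: x=7. PCs: A@1 B@2

Answer: x=7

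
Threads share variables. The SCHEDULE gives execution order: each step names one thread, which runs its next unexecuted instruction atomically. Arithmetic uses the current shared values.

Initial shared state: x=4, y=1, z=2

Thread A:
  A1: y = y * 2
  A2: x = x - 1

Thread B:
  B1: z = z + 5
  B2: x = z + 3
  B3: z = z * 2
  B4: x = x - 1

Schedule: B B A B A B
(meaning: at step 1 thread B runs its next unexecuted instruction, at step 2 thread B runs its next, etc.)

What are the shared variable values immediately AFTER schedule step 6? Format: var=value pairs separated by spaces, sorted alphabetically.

Step 1: thread B executes B1 (z = z + 5). Shared: x=4 y=1 z=7. PCs: A@0 B@1
Step 2: thread B executes B2 (x = z + 3). Shared: x=10 y=1 z=7. PCs: A@0 B@2
Step 3: thread A executes A1 (y = y * 2). Shared: x=10 y=2 z=7. PCs: A@1 B@2
Step 4: thread B executes B3 (z = z * 2). Shared: x=10 y=2 z=14. PCs: A@1 B@3
Step 5: thread A executes A2 (x = x - 1). Shared: x=9 y=2 z=14. PCs: A@2 B@3
Step 6: thread B executes B4 (x = x - 1). Shared: x=8 y=2 z=14. PCs: A@2 B@4

Answer: x=8 y=2 z=14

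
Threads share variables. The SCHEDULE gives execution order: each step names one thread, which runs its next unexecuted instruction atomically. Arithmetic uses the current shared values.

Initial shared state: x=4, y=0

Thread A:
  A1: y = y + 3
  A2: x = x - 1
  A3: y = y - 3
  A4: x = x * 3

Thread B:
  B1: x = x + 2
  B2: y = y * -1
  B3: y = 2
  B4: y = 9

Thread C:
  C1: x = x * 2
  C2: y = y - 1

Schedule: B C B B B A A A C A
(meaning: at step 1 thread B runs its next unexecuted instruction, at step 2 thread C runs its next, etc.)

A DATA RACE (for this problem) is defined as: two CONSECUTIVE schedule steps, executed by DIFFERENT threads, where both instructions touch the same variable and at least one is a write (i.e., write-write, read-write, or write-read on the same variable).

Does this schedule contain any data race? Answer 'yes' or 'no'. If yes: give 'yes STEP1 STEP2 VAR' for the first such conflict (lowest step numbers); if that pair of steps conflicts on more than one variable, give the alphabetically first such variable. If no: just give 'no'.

Steps 1,2: B(x = x + 2) vs C(x = x * 2). RACE on x (W-W).
Steps 2,3: C(r=x,w=x) vs B(r=y,w=y). No conflict.
Steps 3,4: same thread (B). No race.
Steps 4,5: same thread (B). No race.
Steps 5,6: B(y = 9) vs A(y = y + 3). RACE on y (W-W).
Steps 6,7: same thread (A). No race.
Steps 7,8: same thread (A). No race.
Steps 8,9: A(y = y - 3) vs C(y = y - 1). RACE on y (W-W).
Steps 9,10: C(r=y,w=y) vs A(r=x,w=x). No conflict.
First conflict at steps 1,2.

Answer: yes 1 2 x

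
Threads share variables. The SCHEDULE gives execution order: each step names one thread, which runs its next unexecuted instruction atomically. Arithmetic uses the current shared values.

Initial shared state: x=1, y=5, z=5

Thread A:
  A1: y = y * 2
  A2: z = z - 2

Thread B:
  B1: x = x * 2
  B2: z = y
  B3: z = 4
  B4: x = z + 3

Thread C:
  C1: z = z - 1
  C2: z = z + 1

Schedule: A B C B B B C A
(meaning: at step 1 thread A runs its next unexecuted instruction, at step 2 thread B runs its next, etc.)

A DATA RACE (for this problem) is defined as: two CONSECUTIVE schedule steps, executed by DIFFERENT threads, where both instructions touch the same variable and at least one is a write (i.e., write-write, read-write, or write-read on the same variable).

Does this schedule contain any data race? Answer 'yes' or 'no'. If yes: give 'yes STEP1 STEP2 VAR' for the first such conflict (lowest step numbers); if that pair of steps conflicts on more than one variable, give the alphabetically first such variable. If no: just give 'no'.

Steps 1,2: A(r=y,w=y) vs B(r=x,w=x). No conflict.
Steps 2,3: B(r=x,w=x) vs C(r=z,w=z). No conflict.
Steps 3,4: C(z = z - 1) vs B(z = y). RACE on z (W-W).
Steps 4,5: same thread (B). No race.
Steps 5,6: same thread (B). No race.
Steps 6,7: B(x = z + 3) vs C(z = z + 1). RACE on z (R-W).
Steps 7,8: C(z = z + 1) vs A(z = z - 2). RACE on z (W-W).
First conflict at steps 3,4.

Answer: yes 3 4 z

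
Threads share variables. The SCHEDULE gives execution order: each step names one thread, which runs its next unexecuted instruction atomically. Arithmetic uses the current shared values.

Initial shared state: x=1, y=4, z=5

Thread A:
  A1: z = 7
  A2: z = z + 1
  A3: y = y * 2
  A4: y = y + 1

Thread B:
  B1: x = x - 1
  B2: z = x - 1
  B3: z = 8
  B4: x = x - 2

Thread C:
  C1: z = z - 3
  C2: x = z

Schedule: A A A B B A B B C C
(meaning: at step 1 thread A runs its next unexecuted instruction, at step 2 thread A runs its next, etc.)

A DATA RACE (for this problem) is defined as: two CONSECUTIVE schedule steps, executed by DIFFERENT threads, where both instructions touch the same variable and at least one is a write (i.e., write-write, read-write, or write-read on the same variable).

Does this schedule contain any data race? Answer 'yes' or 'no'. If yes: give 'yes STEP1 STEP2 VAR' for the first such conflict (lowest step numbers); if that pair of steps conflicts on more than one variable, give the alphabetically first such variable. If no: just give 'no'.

Steps 1,2: same thread (A). No race.
Steps 2,3: same thread (A). No race.
Steps 3,4: A(r=y,w=y) vs B(r=x,w=x). No conflict.
Steps 4,5: same thread (B). No race.
Steps 5,6: B(r=x,w=z) vs A(r=y,w=y). No conflict.
Steps 6,7: A(r=y,w=y) vs B(r=-,w=z). No conflict.
Steps 7,8: same thread (B). No race.
Steps 8,9: B(r=x,w=x) vs C(r=z,w=z). No conflict.
Steps 9,10: same thread (C). No race.

Answer: no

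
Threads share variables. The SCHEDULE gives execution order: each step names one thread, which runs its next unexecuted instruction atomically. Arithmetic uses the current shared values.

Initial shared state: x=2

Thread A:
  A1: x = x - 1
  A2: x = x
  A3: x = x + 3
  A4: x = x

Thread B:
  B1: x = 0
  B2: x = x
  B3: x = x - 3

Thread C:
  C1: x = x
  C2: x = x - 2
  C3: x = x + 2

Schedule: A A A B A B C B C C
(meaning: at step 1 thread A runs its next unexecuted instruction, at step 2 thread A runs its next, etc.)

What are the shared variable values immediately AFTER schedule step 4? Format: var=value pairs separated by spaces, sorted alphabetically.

Step 1: thread A executes A1 (x = x - 1). Shared: x=1. PCs: A@1 B@0 C@0
Step 2: thread A executes A2 (x = x). Shared: x=1. PCs: A@2 B@0 C@0
Step 3: thread A executes A3 (x = x + 3). Shared: x=4. PCs: A@3 B@0 C@0
Step 4: thread B executes B1 (x = 0). Shared: x=0. PCs: A@3 B@1 C@0

Answer: x=0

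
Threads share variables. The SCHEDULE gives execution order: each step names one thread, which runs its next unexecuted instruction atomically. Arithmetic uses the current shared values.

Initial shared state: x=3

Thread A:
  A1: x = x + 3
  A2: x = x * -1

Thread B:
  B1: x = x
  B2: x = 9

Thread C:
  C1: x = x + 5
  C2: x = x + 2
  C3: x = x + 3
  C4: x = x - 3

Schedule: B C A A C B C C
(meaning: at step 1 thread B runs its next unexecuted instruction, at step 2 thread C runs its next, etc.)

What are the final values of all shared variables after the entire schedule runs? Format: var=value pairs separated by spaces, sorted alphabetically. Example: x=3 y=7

Answer: x=9

Derivation:
Step 1: thread B executes B1 (x = x). Shared: x=3. PCs: A@0 B@1 C@0
Step 2: thread C executes C1 (x = x + 5). Shared: x=8. PCs: A@0 B@1 C@1
Step 3: thread A executes A1 (x = x + 3). Shared: x=11. PCs: A@1 B@1 C@1
Step 4: thread A executes A2 (x = x * -1). Shared: x=-11. PCs: A@2 B@1 C@1
Step 5: thread C executes C2 (x = x + 2). Shared: x=-9. PCs: A@2 B@1 C@2
Step 6: thread B executes B2 (x = 9). Shared: x=9. PCs: A@2 B@2 C@2
Step 7: thread C executes C3 (x = x + 3). Shared: x=12. PCs: A@2 B@2 C@3
Step 8: thread C executes C4 (x = x - 3). Shared: x=9. PCs: A@2 B@2 C@4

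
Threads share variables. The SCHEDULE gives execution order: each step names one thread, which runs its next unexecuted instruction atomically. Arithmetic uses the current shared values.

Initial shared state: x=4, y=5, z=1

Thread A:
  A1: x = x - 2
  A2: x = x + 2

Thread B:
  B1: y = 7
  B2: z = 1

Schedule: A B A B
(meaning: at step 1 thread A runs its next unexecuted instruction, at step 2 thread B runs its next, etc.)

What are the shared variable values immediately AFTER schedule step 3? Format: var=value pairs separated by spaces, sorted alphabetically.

Answer: x=4 y=7 z=1

Derivation:
Step 1: thread A executes A1 (x = x - 2). Shared: x=2 y=5 z=1. PCs: A@1 B@0
Step 2: thread B executes B1 (y = 7). Shared: x=2 y=7 z=1. PCs: A@1 B@1
Step 3: thread A executes A2 (x = x + 2). Shared: x=4 y=7 z=1. PCs: A@2 B@1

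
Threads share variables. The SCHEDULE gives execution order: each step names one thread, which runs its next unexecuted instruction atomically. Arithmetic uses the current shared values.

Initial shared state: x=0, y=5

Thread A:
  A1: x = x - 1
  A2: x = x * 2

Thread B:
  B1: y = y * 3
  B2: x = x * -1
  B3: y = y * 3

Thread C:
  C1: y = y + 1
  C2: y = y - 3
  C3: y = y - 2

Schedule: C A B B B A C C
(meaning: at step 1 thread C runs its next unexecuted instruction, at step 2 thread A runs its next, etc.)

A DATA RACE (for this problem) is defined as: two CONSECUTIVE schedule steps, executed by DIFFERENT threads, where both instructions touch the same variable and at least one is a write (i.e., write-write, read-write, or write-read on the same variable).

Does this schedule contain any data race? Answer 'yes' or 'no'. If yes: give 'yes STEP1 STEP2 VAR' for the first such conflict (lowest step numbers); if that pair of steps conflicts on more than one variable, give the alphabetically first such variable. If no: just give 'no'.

Steps 1,2: C(r=y,w=y) vs A(r=x,w=x). No conflict.
Steps 2,3: A(r=x,w=x) vs B(r=y,w=y). No conflict.
Steps 3,4: same thread (B). No race.
Steps 4,5: same thread (B). No race.
Steps 5,6: B(r=y,w=y) vs A(r=x,w=x). No conflict.
Steps 6,7: A(r=x,w=x) vs C(r=y,w=y). No conflict.
Steps 7,8: same thread (C). No race.

Answer: no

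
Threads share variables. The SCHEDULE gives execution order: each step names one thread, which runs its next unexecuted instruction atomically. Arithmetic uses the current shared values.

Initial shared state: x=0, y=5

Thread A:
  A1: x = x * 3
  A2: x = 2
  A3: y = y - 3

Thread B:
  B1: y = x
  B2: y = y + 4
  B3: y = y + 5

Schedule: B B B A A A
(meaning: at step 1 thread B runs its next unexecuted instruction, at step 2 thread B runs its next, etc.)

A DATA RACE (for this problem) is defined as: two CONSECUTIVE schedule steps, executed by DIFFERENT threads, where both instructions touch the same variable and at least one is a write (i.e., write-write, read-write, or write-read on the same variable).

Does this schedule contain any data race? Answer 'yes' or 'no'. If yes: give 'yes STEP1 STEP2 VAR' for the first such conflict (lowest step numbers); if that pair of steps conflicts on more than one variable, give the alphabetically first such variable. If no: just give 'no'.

Steps 1,2: same thread (B). No race.
Steps 2,3: same thread (B). No race.
Steps 3,4: B(r=y,w=y) vs A(r=x,w=x). No conflict.
Steps 4,5: same thread (A). No race.
Steps 5,6: same thread (A). No race.

Answer: no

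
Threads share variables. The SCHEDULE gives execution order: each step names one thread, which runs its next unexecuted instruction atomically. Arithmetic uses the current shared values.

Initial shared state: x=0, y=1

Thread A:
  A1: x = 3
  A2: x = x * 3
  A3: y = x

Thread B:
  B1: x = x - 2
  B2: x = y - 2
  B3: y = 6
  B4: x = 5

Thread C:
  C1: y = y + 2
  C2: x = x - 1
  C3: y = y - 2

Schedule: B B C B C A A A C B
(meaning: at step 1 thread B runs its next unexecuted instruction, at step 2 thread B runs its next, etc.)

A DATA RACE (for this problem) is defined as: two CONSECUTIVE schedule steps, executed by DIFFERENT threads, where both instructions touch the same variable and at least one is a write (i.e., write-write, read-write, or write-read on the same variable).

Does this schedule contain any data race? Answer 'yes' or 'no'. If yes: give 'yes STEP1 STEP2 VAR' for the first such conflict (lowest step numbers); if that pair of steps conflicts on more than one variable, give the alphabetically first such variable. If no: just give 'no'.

Answer: yes 2 3 y

Derivation:
Steps 1,2: same thread (B). No race.
Steps 2,3: B(x = y - 2) vs C(y = y + 2). RACE on y (R-W).
Steps 3,4: C(y = y + 2) vs B(y = 6). RACE on y (W-W).
Steps 4,5: B(r=-,w=y) vs C(r=x,w=x). No conflict.
Steps 5,6: C(x = x - 1) vs A(x = 3). RACE on x (W-W).
Steps 6,7: same thread (A). No race.
Steps 7,8: same thread (A). No race.
Steps 8,9: A(y = x) vs C(y = y - 2). RACE on y (W-W).
Steps 9,10: C(r=y,w=y) vs B(r=-,w=x). No conflict.
First conflict at steps 2,3.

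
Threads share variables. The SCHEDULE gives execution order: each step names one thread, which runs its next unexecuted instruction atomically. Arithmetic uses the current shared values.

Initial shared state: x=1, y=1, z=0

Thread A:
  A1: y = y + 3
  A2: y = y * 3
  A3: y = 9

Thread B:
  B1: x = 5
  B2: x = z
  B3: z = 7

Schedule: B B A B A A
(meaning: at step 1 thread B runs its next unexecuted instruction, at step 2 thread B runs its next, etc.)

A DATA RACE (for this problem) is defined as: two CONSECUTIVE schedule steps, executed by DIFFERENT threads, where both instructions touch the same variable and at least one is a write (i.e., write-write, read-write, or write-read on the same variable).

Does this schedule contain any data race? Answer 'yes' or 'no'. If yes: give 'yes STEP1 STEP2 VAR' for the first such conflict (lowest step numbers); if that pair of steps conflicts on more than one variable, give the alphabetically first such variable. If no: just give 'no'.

Answer: no

Derivation:
Steps 1,2: same thread (B). No race.
Steps 2,3: B(r=z,w=x) vs A(r=y,w=y). No conflict.
Steps 3,4: A(r=y,w=y) vs B(r=-,w=z). No conflict.
Steps 4,5: B(r=-,w=z) vs A(r=y,w=y). No conflict.
Steps 5,6: same thread (A). No race.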